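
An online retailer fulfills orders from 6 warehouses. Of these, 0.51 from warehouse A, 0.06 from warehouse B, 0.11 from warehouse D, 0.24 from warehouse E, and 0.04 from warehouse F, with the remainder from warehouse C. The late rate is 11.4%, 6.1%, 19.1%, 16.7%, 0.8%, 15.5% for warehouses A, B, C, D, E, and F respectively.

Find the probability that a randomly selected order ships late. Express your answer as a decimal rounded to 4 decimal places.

P(C) = 1 − (0.51 + 0.06 + 0.11 + 0.24 + 0.04) = 0.04.
Using total probability over the partition,
P(L) = P(L|A)·P(A) + P(L|B)·P(B) + P(L|C)·P(C) + P(L|D)·P(D) + P(L|E)·P(E) + P(L|F)·P(F)
      = 0.114·0.51 + 0.061·0.06 + 0.191·0.04 + 0.167·0.11 + 0.008·0.24 + 0.155·0.04
      = 0.05814 + 0.00366 + 0.00764 + 0.01837 + 0.00192 + 0.0062 = 0.09593

P(L) ≈ 0.0959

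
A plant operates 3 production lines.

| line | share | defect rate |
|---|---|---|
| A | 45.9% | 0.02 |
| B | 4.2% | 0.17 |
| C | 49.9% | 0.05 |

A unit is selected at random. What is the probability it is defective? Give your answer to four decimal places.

By the law of total probability,
P(D) = P(D|A)·P(A) + P(D|B)·P(B) + P(D|C)·P(C)
      = 0.02·0.459 + 0.17·0.042 + 0.05·0.499
      = 0.00918 + 0.00714 + 0.02495 = 0.04127

0.0413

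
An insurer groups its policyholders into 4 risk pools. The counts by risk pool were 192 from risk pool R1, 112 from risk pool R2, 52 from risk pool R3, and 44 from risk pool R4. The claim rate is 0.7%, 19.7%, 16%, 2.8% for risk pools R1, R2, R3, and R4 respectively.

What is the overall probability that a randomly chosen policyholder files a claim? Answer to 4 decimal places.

0.0824

Total: 192 + 112 + 52 + 44 = 400.
P(R1) = 192/400 = 0.48. P(R2) = 112/400 = 0.28. P(R3) = 52/400 = 0.13. P(R4) = 44/400 = 0.11.
Using total probability over the partition,
P(C) = P(C|R1)·P(R1) + P(C|R2)·P(R2) + P(C|R3)·P(R3) + P(C|R4)·P(R4)
      = 0.007·0.48 + 0.197·0.28 + 0.16·0.13 + 0.028·0.11
      = 0.00336 + 0.05516 + 0.0208 + 0.00308 = 0.0824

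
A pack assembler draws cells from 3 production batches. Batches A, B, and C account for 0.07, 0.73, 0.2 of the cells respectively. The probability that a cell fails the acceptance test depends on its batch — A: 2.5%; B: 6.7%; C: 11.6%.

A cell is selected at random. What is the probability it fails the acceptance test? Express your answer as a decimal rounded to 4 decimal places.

P(F) ≈ 0.0739

P(F) = P(F|A)·P(A) + P(F|B)·P(B) + P(F|C)·P(C)
      = 0.025·0.07 + 0.067·0.73 + 0.116·0.2
      = 0.00175 + 0.04891 + 0.0232 = 0.07386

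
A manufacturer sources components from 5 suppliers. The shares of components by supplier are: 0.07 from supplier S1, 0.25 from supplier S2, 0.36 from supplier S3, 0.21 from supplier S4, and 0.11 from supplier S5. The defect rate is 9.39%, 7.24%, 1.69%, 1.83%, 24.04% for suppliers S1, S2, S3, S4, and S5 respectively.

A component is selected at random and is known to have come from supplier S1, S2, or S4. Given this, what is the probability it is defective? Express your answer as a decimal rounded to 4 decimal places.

Let S = {S1, S2, S4}.
P(S) = 0.07 + 0.25 + 0.21 = 0.53.
P(D ∩ S) = 0.0939·0.07 + 0.0724·0.25 + 0.0183·0.21 = 0.006573 + 0.0181 + 0.003843 = 0.028516.
P(D | S) = 0.028516 / 0.53 = 0.053804…

P(D|S) ≈ 0.0538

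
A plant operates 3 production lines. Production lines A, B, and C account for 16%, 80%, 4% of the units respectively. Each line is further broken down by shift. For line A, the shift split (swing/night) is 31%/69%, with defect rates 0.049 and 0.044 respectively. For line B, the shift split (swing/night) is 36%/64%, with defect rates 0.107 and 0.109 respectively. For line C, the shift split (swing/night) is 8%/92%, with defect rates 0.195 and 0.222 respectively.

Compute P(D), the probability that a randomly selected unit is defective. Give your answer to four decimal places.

P(D|A) = 0.31·0.049 + 0.69·0.044 = 0.01519 + 0.03036 = 0.04555
P(D|B) = 0.36·0.107 + 0.64·0.109 = 0.03852 + 0.06976 = 0.10828
P(D|C) = 0.08·0.195 + 0.92·0.222 = 0.0156 + 0.20424 = 0.21984
By total probability over the outer partition,
P(D) = 0.16·0.04555 + 0.8·0.10828 + 0.04·0.21984
      = 0.007288 + 0.086624 + 0.0087936 = 0.1027056

P(D) ≈ 0.1027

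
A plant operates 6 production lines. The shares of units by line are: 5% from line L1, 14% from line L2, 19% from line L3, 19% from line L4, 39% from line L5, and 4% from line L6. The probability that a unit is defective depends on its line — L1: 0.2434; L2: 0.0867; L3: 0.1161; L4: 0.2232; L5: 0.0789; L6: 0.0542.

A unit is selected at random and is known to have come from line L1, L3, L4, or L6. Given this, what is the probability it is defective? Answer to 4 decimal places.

Let S = {L1, L3, L4, L6}.
P(S) = 0.05 + 0.19 + 0.19 + 0.04 = 0.47.
P(D ∩ S) = 0.2434·0.05 + 0.1161·0.19 + 0.2232·0.19 + 0.0542·0.04 = 0.01217 + 0.022059 + 0.042408 + 0.002168 = 0.078805.
P(D | S) = 0.078805 / 0.47 = 0.167670…

P(D|S) ≈ 0.1677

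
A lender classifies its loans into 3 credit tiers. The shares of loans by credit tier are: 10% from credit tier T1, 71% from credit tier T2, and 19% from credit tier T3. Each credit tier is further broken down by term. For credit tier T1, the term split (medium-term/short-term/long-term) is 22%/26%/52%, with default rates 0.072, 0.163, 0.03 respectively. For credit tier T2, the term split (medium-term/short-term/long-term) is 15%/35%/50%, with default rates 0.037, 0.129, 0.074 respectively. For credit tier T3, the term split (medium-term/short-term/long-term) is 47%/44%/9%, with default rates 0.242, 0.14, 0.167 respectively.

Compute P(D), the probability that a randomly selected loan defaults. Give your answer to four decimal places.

P(D|T1) = 0.22·0.072 + 0.26·0.163 + 0.52·0.03 = 0.01584 + 0.04238 + 0.0156 = 0.07382
P(D|T2) = 0.15·0.037 + 0.35·0.129 + 0.5·0.074 = 0.00555 + 0.04515 + 0.037 = 0.0877
P(D|T3) = 0.47·0.242 + 0.44·0.14 + 0.09·0.167 = 0.11374 + 0.0616 + 0.01503 = 0.19037
By total probability over the outer partition,
P(D) = 0.1·0.07382 + 0.71·0.0877 + 0.19·0.19037
      = 0.007382 + 0.062267 + 0.0361703 = 0.1058193

0.1058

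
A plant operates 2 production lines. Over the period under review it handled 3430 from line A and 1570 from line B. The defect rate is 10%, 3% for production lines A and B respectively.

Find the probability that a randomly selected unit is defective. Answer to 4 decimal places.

Total: 3430 + 1570 = 5000.
P(A) = 3430/5000 = 0.686. P(B) = 1570/5000 = 0.314.
Using total probability over the partition,
P(D) = P(D|A)·P(A) + P(D|B)·P(B)
      = 0.1·0.686 + 0.03·0.314
      = 0.0686 + 0.00942 = 0.07802

P(D) ≈ 0.0780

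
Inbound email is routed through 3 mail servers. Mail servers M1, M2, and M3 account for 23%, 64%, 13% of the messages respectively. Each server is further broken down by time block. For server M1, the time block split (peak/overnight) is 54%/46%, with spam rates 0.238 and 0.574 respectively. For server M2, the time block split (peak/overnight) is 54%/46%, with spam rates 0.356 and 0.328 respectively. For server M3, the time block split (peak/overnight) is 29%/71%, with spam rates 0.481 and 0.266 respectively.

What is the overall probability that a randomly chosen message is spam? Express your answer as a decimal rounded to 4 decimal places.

0.3526

P(S|M1) = 0.54·0.238 + 0.46·0.574 = 0.12852 + 0.26404 = 0.39256
P(S|M2) = 0.54·0.356 + 0.46·0.328 = 0.19224 + 0.15088 = 0.34312
P(S|M3) = 0.29·0.481 + 0.71·0.266 = 0.13949 + 0.18886 = 0.32835
Then overall,
P(S) = 0.23·0.39256 + 0.64·0.34312 + 0.13·0.32835
      = 0.0902888 + 0.2195968 + 0.0426855 = 0.3525711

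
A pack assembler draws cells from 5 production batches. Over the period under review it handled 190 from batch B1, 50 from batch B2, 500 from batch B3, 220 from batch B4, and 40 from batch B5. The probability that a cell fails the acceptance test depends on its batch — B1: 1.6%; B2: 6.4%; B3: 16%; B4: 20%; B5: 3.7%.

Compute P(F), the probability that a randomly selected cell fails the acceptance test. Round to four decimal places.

Total: 190 + 50 + 500 + 220 + 40 = 1000.
P(B1) = 190/1000 = 0.19. P(B2) = 50/1000 = 0.05. P(B3) = 500/1000 = 0.5. P(B4) = 220/1000 = 0.22. P(B5) = 40/1000 = 0.04.
P(F) = P(F|B1)·P(B1) + P(F|B2)·P(B2) + P(F|B3)·P(B3) + P(F|B4)·P(B4) + P(F|B5)·P(B5)
      = 0.016·0.19 + 0.064·0.05 + 0.16·0.5 + 0.2·0.22 + 0.037·0.04
      = 0.00304 + 0.0032 + 0.08 + 0.044 + 0.00148 = 0.13172

0.1317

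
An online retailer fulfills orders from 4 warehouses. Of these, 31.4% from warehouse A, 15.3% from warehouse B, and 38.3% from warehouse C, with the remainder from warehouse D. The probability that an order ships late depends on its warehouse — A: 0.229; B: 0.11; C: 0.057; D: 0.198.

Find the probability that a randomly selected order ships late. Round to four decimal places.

P(L) ≈ 0.1403

P(D) = 1 − (0.314 + 0.153 + 0.383) = 0.15.
Using total probability over the partition,
P(L) = P(L|A)·P(A) + P(L|B)·P(B) + P(L|C)·P(C) + P(L|D)·P(D)
      = 0.229·0.314 + 0.11·0.153 + 0.057·0.383 + 0.198·0.15
      = 0.071906 + 0.01683 + 0.021831 + 0.0297 = 0.140267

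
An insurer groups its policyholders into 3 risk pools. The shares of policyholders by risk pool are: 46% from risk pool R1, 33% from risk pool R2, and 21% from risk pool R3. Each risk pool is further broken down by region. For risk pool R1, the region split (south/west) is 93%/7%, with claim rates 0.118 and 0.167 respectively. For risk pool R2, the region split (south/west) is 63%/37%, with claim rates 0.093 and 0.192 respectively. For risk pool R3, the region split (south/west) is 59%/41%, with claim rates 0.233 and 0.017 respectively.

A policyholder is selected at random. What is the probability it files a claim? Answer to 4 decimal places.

P(C) ≈ 0.1290

P(C|R1) = 0.93·0.118 + 0.07·0.167 = 0.10974 + 0.01169 = 0.12143
P(C|R2) = 0.63·0.093 + 0.37·0.192 = 0.05859 + 0.07104 = 0.12963
P(C|R3) = 0.59·0.233 + 0.41·0.017 = 0.13747 + 0.00697 = 0.14444
By total probability over the outer partition,
P(C) = 0.46·0.12143 + 0.33·0.12963 + 0.21·0.14444
      = 0.0558578 + 0.0427779 + 0.0303324 = 0.1289681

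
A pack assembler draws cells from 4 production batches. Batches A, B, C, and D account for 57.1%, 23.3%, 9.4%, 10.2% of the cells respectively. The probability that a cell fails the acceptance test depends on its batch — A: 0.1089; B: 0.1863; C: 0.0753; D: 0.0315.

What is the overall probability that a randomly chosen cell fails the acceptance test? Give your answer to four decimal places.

P(F) = P(F|A)·P(A) + P(F|B)·P(B) + P(F|C)·P(C) + P(F|D)·P(D)
      = 0.1089·0.571 + 0.1863·0.233 + 0.0753·0.094 + 0.0315·0.102
      = 0.0621819 + 0.0434079 + 0.0070782 + 0.003213 = 0.115881

P(F) ≈ 0.1159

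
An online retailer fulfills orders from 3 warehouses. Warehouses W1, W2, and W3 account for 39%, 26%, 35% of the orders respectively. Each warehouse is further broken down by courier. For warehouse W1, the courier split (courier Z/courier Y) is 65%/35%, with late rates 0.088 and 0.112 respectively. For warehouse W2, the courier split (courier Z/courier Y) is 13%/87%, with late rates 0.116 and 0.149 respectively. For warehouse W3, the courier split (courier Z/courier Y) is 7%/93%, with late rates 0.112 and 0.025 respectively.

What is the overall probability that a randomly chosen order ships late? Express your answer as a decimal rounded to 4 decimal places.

0.0861

P(L|W1) = 0.65·0.088 + 0.35·0.112 = 0.0572 + 0.0392 = 0.0964
P(L|W2) = 0.13·0.116 + 0.87·0.149 = 0.01508 + 0.12963 = 0.14471
P(L|W3) = 0.07·0.112 + 0.93·0.025 = 0.00784 + 0.02325 = 0.03109
By total probability over the outer partition,
P(L) = 0.39·0.0964 + 0.26·0.14471 + 0.35·0.03109
      = 0.037596 + 0.0376246 + 0.0108815 = 0.0861021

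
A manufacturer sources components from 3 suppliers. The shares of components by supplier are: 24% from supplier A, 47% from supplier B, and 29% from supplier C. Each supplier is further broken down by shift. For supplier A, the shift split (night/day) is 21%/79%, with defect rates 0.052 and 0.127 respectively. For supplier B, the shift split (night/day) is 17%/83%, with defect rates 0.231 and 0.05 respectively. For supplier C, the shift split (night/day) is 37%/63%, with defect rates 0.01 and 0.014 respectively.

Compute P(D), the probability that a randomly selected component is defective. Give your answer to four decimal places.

P(D|A) = 0.21·0.052 + 0.79·0.127 = 0.01092 + 0.10033 = 0.11125
P(D|B) = 0.17·0.231 + 0.83·0.05 = 0.03927 + 0.0415 = 0.08077
P(D|C) = 0.37·0.01 + 0.63·0.014 = 0.0037 + 0.00882 = 0.01252
Then overall,
P(D) = 0.24·0.11125 + 0.47·0.08077 + 0.29·0.01252
      = 0.0267 + 0.0379619 + 0.0036308 = 0.0682927

0.0683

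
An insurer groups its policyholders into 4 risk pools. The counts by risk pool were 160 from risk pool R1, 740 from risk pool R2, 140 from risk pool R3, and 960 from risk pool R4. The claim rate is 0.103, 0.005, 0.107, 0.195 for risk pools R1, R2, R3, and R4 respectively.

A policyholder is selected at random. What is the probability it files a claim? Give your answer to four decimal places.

0.1112

Total: 160 + 740 + 140 + 960 = 2000.
P(R1) = 160/2000 = 0.08. P(R2) = 740/2000 = 0.37. P(R3) = 140/2000 = 0.07. P(R4) = 960/2000 = 0.48.
Using total probability over the partition,
P(C) = P(C|R1)·P(R1) + P(C|R2)·P(R2) + P(C|R3)·P(R3) + P(C|R4)·P(R4)
      = 0.103·0.08 + 0.005·0.37 + 0.107·0.07 + 0.195·0.48
      = 0.00824 + 0.00185 + 0.00749 + 0.0936 = 0.11118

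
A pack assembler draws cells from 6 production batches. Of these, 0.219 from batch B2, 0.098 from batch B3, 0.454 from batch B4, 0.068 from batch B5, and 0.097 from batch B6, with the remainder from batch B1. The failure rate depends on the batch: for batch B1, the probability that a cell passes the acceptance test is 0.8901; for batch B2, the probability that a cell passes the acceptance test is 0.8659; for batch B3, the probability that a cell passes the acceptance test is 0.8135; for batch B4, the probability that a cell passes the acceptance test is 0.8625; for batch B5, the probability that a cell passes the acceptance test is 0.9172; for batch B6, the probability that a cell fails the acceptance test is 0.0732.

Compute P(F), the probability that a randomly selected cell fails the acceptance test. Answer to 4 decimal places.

0.1298

P(B1) = 1 − (0.219 + 0.098 + 0.454 + 0.068 + 0.097) = 0.064.
P(F|B1) = 1 − 0.8901 = 0.1099.
P(F|B2) = 1 − 0.8659 = 0.1341.
P(F|B3) = 1 − 0.8135 = 0.1865.
P(F|B4) = 1 − 0.8625 = 0.1375.
P(F|B5) = 1 − 0.9172 = 0.0828.
P(F) = P(F|B1)·P(B1) + P(F|B2)·P(B2) + P(F|B3)·P(B3) + P(F|B4)·P(B4) + P(F|B5)·P(B5) + P(F|B6)·P(B6)
      = 0.1099·0.064 + 0.1341·0.219 + 0.1865·0.098 + 0.1375·0.454 + 0.0828·0.068 + 0.0732·0.097
      = 0.0070336 + 0.0293679 + 0.018277 + 0.062425 + 0.0056304 + 0.0071004 = 0.1298343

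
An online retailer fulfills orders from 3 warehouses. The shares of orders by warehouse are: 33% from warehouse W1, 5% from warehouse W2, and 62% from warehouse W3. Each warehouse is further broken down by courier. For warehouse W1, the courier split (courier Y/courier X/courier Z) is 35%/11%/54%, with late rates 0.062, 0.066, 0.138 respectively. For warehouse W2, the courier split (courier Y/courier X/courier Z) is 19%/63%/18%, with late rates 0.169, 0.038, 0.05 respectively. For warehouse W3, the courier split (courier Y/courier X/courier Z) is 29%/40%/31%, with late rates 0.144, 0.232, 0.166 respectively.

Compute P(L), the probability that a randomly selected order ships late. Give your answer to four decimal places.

P(L) ≈ 0.1527

P(L|W1) = 0.35·0.062 + 0.11·0.066 + 0.54·0.138 = 0.0217 + 0.00726 + 0.07452 = 0.10348
P(L|W2) = 0.19·0.169 + 0.63·0.038 + 0.18·0.05 = 0.03211 + 0.02394 + 0.009 = 0.06505
P(L|W3) = 0.29·0.144 + 0.4·0.232 + 0.31·0.166 = 0.04176 + 0.0928 + 0.05146 = 0.18602
By total probability over the outer partition,
P(L) = 0.33·0.10348 + 0.05·0.06505 + 0.62·0.18602
      = 0.0341484 + 0.0032525 + 0.1153324 = 0.1527333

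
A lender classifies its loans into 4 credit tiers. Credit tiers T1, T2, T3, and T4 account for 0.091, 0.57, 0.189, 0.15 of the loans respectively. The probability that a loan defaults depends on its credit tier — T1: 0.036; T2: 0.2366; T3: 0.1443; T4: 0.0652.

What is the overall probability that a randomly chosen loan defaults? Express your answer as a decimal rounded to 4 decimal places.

P(D) ≈ 0.1752

Summing over the partition,
P(D) = P(D|T1)·P(T1) + P(D|T2)·P(T2) + P(D|T3)·P(T3) + P(D|T4)·P(T4)
      = 0.036·0.091 + 0.2366·0.57 + 0.1443·0.189 + 0.0652·0.15
      = 0.003276 + 0.134862 + 0.0272727 + 0.00978 = 0.1751907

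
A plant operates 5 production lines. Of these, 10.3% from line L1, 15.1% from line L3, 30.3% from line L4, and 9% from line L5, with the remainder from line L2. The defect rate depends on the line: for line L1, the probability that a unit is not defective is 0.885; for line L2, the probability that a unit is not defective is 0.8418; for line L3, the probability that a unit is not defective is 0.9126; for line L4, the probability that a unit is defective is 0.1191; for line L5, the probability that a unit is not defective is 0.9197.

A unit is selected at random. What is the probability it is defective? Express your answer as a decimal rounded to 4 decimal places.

P(L2) = 1 − (0.103 + 0.151 + 0.303 + 0.09) = 0.353.
P(D|L1) = 1 − 0.885 = 0.115.
P(D|L2) = 1 − 0.8418 = 0.1582.
P(D|L3) = 1 − 0.9126 = 0.0874.
P(D|L5) = 1 − 0.9197 = 0.0803.
By the law of total probability,
P(D) = P(D|L1)·P(L1) + P(D|L2)·P(L2) + P(D|L3)·P(L3) + P(D|L4)·P(L4) + P(D|L5)·P(L5)
      = 0.115·0.103 + 0.1582·0.353 + 0.0874·0.151 + 0.1191·0.303 + 0.0803·0.09
      = 0.011845 + 0.0558446 + 0.0131974 + 0.0360873 + 0.007227 = 0.1242013

P(D) ≈ 0.1242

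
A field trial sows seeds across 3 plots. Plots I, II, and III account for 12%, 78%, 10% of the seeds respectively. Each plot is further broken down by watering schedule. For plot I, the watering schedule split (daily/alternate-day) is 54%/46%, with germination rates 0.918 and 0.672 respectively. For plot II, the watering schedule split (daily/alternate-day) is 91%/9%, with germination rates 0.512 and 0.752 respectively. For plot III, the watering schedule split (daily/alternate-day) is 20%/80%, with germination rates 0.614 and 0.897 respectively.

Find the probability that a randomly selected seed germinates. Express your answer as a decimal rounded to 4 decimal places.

P(G) ≈ 0.5968

P(G|I) = 0.54·0.918 + 0.46·0.672 = 0.49572 + 0.30912 = 0.80484
P(G|II) = 0.91·0.512 + 0.09·0.752 = 0.46592 + 0.06768 = 0.5336
P(G|III) = 0.2·0.614 + 0.8·0.897 = 0.1228 + 0.7176 = 0.8404
Then overall,
P(G) = 0.12·0.80484 + 0.78·0.5336 + 0.1·0.8404
      = 0.0965808 + 0.416208 + 0.08404 = 0.5968288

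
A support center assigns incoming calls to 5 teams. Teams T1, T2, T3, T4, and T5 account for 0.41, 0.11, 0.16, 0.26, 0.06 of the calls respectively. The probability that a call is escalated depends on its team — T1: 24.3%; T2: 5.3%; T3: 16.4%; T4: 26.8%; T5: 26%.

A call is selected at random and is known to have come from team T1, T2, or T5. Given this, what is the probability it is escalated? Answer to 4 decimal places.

Let S = {T1, T2, T5}.
P(S) = 0.41 + 0.11 + 0.06 = 0.58.
P(E ∩ S) = 0.243·0.41 + 0.053·0.11 + 0.26·0.06 = 0.09963 + 0.00583 + 0.0156 = 0.12106.
P(E | S) = 0.12106 / 0.58 = 0.208724…

P(E|S) ≈ 0.2087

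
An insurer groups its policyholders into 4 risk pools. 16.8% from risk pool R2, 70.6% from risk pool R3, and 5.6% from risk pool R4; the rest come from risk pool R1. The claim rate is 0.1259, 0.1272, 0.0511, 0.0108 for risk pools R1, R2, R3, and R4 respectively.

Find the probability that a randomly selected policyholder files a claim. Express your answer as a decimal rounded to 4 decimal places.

P(C) ≈ 0.0669

P(R1) = 1 − (0.168 + 0.706 + 0.056) = 0.07.
P(C) = P(C|R1)·P(R1) + P(C|R2)·P(R2) + P(C|R3)·P(R3) + P(C|R4)·P(R4)
      = 0.1259·0.07 + 0.1272·0.168 + 0.0511·0.706 + 0.0108·0.056
      = 0.008813 + 0.0213696 + 0.0360766 + 0.0006048 = 0.066864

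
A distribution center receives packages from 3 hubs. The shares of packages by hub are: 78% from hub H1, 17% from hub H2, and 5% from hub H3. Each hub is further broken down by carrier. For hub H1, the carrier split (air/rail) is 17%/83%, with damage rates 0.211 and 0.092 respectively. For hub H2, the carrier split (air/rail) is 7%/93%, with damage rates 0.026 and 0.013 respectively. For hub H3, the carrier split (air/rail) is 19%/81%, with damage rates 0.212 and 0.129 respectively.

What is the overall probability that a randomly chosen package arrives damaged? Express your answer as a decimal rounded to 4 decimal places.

P(D|H1) = 0.17·0.211 + 0.83·0.092 = 0.03587 + 0.07636 = 0.11223
P(D|H2) = 0.07·0.026 + 0.93·0.013 = 0.00182 + 0.01209 = 0.01391
P(D|H3) = 0.19·0.212 + 0.81·0.129 = 0.04028 + 0.10449 = 0.14477
Then overall,
P(D) = 0.78·0.11223 + 0.17·0.01391 + 0.05·0.14477
      = 0.0875394 + 0.0023647 + 0.0072385 = 0.0971426

0.0971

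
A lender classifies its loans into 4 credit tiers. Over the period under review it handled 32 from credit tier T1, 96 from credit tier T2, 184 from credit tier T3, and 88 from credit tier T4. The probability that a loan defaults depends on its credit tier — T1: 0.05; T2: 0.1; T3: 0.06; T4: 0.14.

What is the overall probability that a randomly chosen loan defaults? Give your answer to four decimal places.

0.0864

Total: 32 + 96 + 184 + 88 = 400.
P(T1) = 32/400 = 0.08. P(T2) = 96/400 = 0.24. P(T3) = 184/400 = 0.46. P(T4) = 88/400 = 0.22.
P(D) = P(D|T1)·P(T1) + P(D|T2)·P(T2) + P(D|T3)·P(T3) + P(D|T4)·P(T4)
      = 0.05·0.08 + 0.1·0.24 + 0.06·0.46 + 0.14·0.22
      = 0.004 + 0.024 + 0.0276 + 0.0308 = 0.0864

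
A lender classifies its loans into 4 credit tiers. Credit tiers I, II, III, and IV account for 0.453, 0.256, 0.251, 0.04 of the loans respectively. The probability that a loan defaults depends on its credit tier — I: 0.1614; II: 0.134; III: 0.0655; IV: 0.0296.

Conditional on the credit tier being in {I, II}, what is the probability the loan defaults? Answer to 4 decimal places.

Let S = {I, II}.
P(S) = 0.453 + 0.256 = 0.709.
P(D ∩ S) = 0.1614·0.453 + 0.134·0.256 = 0.0731142 + 0.034304 = 0.1074182.
P(D | S) = 0.1074182 / 0.709 = 0.151507…

0.1515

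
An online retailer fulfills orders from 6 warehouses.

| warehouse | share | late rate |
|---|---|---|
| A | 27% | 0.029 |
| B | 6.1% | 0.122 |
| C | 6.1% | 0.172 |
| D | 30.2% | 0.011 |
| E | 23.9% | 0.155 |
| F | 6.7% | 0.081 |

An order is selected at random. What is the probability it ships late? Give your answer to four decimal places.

P(L) = P(L|A)·P(A) + P(L|B)·P(B) + P(L|C)·P(C) + P(L|D)·P(D) + P(L|E)·P(E) + P(L|F)·P(F)
      = 0.029·0.27 + 0.122·0.061 + 0.172·0.061 + 0.011·0.302 + 0.155·0.239 + 0.081·0.067
      = 0.00783 + 0.007442 + 0.010492 + 0.003322 + 0.037045 + 0.005427 = 0.071558

0.0716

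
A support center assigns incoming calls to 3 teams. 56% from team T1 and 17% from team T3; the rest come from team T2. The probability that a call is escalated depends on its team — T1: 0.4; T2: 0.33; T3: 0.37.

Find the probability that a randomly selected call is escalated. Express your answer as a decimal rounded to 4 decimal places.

0.3760

P(T2) = 1 − (0.56 + 0.17) = 0.27.
P(E) = P(E|T1)·P(T1) + P(E|T2)·P(T2) + P(E|T3)·P(T3)
      = 0.4·0.56 + 0.33·0.27 + 0.37·0.17
      = 0.224 + 0.0891 + 0.0629 = 0.376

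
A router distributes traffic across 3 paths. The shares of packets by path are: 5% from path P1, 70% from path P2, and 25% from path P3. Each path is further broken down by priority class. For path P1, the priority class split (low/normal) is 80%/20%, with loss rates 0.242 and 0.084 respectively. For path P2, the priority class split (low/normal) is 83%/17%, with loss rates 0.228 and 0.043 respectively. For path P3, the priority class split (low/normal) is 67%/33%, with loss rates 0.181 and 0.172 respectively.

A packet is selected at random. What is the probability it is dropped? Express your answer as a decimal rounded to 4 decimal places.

P(L) ≈ 0.1926

P(L|P1) = 0.8·0.242 + 0.2·0.084 = 0.1936 + 0.0168 = 0.2104
P(L|P2) = 0.83·0.228 + 0.17·0.043 = 0.18924 + 0.00731 = 0.19655
P(L|P3) = 0.67·0.181 + 0.33·0.172 = 0.12127 + 0.05676 = 0.17803
By total probability over the outer partition,
P(L) = 0.05·0.2104 + 0.7·0.19655 + 0.25·0.17803
      = 0.01052 + 0.137585 + 0.0445075 = 0.1926125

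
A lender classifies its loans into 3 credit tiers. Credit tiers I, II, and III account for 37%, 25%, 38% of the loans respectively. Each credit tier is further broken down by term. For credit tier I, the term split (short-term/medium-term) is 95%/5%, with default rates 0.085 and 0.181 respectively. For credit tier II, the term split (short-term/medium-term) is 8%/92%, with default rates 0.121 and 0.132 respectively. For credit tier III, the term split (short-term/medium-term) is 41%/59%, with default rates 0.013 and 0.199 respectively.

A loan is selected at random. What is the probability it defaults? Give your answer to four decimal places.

0.1126

P(D|I) = 0.95·0.085 + 0.05·0.181 = 0.08075 + 0.00905 = 0.0898
P(D|II) = 0.08·0.121 + 0.92·0.132 = 0.00968 + 0.12144 = 0.13112
P(D|III) = 0.41·0.013 + 0.59·0.199 = 0.00533 + 0.11741 = 0.12274
By total probability over the outer partition,
P(D) = 0.37·0.0898 + 0.25·0.13112 + 0.38·0.12274
      = 0.033226 + 0.03278 + 0.0466412 = 0.1126472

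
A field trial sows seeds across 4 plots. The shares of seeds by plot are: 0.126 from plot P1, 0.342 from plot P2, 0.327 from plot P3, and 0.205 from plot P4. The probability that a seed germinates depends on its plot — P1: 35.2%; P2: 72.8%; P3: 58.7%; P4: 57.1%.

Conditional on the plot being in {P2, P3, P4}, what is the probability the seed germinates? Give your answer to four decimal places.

0.6384

Let S = {P2, P3, P4}.
P(S) = 0.342 + 0.327 + 0.205 = 0.874.
P(G ∩ S) = 0.728·0.342 + 0.587·0.327 + 0.571·0.205 = 0.248976 + 0.191949 + 0.117055 = 0.55798.
P(G | S) = 0.55798 / 0.874 = 0.638421…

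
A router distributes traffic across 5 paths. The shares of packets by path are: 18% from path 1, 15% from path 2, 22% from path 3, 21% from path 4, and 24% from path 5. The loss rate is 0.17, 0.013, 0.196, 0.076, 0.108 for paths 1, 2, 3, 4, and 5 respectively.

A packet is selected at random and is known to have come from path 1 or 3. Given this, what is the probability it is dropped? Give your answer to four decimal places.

P(L|S) ≈ 0.1843

Let S = {1, 3}.
P(S) = 0.18 + 0.22 = 0.4.
P(L ∩ S) = 0.17·0.18 + 0.196·0.22 = 0.0306 + 0.04312 = 0.07372.
P(L | S) = 0.07372 / 0.4 = 0.184300…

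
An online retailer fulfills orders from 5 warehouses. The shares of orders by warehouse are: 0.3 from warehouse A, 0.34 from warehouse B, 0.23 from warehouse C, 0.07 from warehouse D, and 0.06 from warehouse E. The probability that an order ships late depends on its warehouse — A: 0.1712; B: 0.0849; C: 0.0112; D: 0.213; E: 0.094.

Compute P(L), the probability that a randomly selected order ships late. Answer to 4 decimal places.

0.1034

P(L) = P(L|A)·P(A) + P(L|B)·P(B) + P(L|C)·P(C) + P(L|D)·P(D) + P(L|E)·P(E)
      = 0.1712·0.3 + 0.0849·0.34 + 0.0112·0.23 + 0.213·0.07 + 0.094·0.06
      = 0.05136 + 0.028866 + 0.002576 + 0.01491 + 0.00564 = 0.103352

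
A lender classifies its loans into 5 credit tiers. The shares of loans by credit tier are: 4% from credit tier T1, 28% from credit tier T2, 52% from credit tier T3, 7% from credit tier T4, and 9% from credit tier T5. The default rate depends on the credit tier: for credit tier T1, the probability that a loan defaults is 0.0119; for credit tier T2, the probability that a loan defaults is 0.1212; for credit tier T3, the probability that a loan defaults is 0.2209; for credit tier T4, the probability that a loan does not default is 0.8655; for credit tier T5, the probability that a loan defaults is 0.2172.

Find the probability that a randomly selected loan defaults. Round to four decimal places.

P(D|T4) = 1 − 0.8655 = 0.1345.
P(D) = P(D|T1)·P(T1) + P(D|T2)·P(T2) + P(D|T3)·P(T3) + P(D|T4)·P(T4) + P(D|T5)·P(T5)
      = 0.0119·0.04 + 0.1212·0.28 + 0.2209·0.52 + 0.1345·0.07 + 0.2172·0.09
      = 0.000476 + 0.033936 + 0.114868 + 0.009415 + 0.019548 = 0.178243

0.1782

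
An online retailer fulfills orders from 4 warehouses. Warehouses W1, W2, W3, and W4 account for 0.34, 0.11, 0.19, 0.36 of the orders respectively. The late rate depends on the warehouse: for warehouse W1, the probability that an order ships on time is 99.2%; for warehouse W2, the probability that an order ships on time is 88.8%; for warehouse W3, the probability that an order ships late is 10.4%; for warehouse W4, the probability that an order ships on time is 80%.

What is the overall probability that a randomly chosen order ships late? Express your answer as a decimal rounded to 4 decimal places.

0.1068

P(L|W1) = 1 − 0.992 = 0.008.
P(L|W2) = 1 − 0.888 = 0.112.
P(L|W4) = 1 − 0.8 = 0.2.
Using total probability over the partition,
P(L) = P(L|W1)·P(W1) + P(L|W2)·P(W2) + P(L|W3)·P(W3) + P(L|W4)·P(W4)
      = 0.008·0.34 + 0.112·0.11 + 0.104·0.19 + 0.2·0.36
      = 0.00272 + 0.01232 + 0.01976 + 0.072 = 0.1068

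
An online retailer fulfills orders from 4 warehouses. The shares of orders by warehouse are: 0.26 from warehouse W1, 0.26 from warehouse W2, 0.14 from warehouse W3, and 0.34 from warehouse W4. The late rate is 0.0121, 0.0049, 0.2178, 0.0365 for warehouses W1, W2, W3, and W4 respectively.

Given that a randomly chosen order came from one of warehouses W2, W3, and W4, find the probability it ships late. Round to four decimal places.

P(L|S) ≈ 0.0597

Let S = {W2, W3, W4}.
P(S) = 0.26 + 0.14 + 0.34 = 0.74.
P(L ∩ S) = 0.0049·0.26 + 0.2178·0.14 + 0.0365·0.34 = 0.001274 + 0.030492 + 0.01241 = 0.044176.
P(L | S) = 0.044176 / 0.74 = 0.059697…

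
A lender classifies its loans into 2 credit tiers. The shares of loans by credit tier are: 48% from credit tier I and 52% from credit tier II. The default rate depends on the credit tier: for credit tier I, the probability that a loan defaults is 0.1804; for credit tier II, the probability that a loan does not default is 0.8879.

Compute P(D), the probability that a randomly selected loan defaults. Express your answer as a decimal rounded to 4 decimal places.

0.1449

P(D|II) = 1 − 0.8879 = 0.1121.
Summing over the partition,
P(D) = P(D|I)·P(I) + P(D|II)·P(II)
      = 0.1804·0.48 + 0.1121·0.52
      = 0.086592 + 0.058292 = 0.144884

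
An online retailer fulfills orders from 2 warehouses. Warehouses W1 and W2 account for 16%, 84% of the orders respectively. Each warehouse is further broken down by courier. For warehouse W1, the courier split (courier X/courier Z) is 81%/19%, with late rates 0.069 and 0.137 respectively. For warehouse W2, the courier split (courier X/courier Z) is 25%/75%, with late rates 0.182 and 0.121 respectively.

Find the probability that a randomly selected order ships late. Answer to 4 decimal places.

P(L|W1) = 0.81·0.069 + 0.19·0.137 = 0.05589 + 0.02603 = 0.08192
P(L|W2) = 0.25·0.182 + 0.75·0.121 = 0.0455 + 0.09075 = 0.13625
Then overall,
P(L) = 0.16·0.08192 + 0.84·0.13625
      = 0.0131072 + 0.11445 = 0.1275572

0.1276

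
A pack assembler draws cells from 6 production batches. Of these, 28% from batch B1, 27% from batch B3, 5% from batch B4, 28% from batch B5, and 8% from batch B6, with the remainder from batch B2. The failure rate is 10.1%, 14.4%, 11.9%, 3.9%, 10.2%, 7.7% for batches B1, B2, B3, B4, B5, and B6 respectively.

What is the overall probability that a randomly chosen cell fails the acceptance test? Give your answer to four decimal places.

P(F) ≈ 0.1028

P(B2) = 1 − (0.28 + 0.27 + 0.05 + 0.28 + 0.08) = 0.04.
By the law of total probability,
P(F) = P(F|B1)·P(B1) + P(F|B2)·P(B2) + P(F|B3)·P(B3) + P(F|B4)·P(B4) + P(F|B5)·P(B5) + P(F|B6)·P(B6)
      = 0.101·0.28 + 0.144·0.04 + 0.119·0.27 + 0.039·0.05 + 0.102·0.28 + 0.077·0.08
      = 0.02828 + 0.00576 + 0.03213 + 0.00195 + 0.02856 + 0.00616 = 0.10284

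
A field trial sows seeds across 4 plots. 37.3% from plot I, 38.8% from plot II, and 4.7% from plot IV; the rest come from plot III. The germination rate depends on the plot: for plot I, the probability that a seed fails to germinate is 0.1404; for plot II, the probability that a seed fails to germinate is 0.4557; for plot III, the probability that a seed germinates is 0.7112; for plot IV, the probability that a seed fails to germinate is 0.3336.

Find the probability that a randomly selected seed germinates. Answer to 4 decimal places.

P(G) ≈ 0.6997

P(III) = 1 − (0.373 + 0.388 + 0.047) = 0.192.
P(G|I) = 1 − 0.1404 = 0.8596.
P(G|II) = 1 − 0.4557 = 0.5443.
P(G|IV) = 1 − 0.3336 = 0.6664.
Summing over the partition,
P(G) = P(G|I)·P(I) + P(G|II)·P(II) + P(G|III)·P(III) + P(G|IV)·P(IV)
      = 0.8596·0.373 + 0.5443·0.388 + 0.7112·0.192 + 0.6664·0.047
      = 0.3206308 + 0.2111884 + 0.1365504 + 0.0313208 = 0.6996904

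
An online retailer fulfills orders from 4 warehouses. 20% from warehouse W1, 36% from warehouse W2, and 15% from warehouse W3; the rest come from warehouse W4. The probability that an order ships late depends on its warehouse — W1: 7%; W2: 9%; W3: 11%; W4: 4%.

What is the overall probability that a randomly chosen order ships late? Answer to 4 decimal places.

P(L) ≈ 0.0745

P(W4) = 1 − (0.2 + 0.36 + 0.15) = 0.29.
Using total probability over the partition,
P(L) = P(L|W1)·P(W1) + P(L|W2)·P(W2) + P(L|W3)·P(W3) + P(L|W4)·P(W4)
      = 0.07·0.2 + 0.09·0.36 + 0.11·0.15 + 0.04·0.29
      = 0.014 + 0.0324 + 0.0165 + 0.0116 = 0.0745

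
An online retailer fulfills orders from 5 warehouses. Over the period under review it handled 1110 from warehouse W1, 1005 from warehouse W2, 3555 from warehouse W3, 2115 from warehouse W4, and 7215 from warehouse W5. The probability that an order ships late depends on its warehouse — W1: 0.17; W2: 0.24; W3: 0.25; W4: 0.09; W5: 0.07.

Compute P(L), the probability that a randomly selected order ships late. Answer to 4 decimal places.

Total: 1110 + 1005 + 3555 + 2115 + 7215 = 15000.
P(W1) = 1110/15000 = 0.074. P(W2) = 1005/15000 = 0.067. P(W3) = 3555/15000 = 0.237. P(W4) = 2115/15000 = 0.141. P(W5) = 7215/15000 = 0.481.
P(L) = P(L|W1)·P(W1) + P(L|W2)·P(W2) + P(L|W3)·P(W3) + P(L|W4)·P(W4) + P(L|W5)·P(W5)
      = 0.17·0.074 + 0.24·0.067 + 0.25·0.237 + 0.09·0.141 + 0.07·0.481
      = 0.01258 + 0.01608 + 0.05925 + 0.01269 + 0.03367 = 0.13427

0.1343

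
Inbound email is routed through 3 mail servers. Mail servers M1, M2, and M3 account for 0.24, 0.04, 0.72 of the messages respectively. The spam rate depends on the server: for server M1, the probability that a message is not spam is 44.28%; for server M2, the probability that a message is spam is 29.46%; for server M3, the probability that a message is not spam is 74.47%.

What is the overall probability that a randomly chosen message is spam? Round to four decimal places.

P(S) ≈ 0.3293

P(S|M1) = 1 − 0.4428 = 0.5572.
P(S|M3) = 1 − 0.7447 = 0.2553.
Using total probability over the partition,
P(S) = P(S|M1)·P(M1) + P(S|M2)·P(M2) + P(S|M3)·P(M3)
      = 0.5572·0.24 + 0.2946·0.04 + 0.2553·0.72
      = 0.133728 + 0.011784 + 0.183816 = 0.329328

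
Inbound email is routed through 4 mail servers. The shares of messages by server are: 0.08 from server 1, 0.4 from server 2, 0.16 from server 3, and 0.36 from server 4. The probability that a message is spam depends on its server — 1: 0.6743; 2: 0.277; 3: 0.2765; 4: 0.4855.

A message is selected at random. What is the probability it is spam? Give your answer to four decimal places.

P(S) ≈ 0.3838

P(S) = P(S|1)·P(1) + P(S|2)·P(2) + P(S|3)·P(3) + P(S|4)·P(4)
      = 0.6743·0.08 + 0.277·0.4 + 0.2765·0.16 + 0.4855·0.36
      = 0.053944 + 0.1108 + 0.04424 + 0.17478 = 0.383764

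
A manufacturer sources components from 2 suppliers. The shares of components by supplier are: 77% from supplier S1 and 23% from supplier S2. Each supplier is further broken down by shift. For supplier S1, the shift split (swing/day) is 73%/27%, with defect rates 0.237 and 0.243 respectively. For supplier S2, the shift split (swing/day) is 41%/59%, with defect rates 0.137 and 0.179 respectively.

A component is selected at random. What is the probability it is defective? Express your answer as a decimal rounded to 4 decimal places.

P(D|S1) = 0.73·0.237 + 0.27·0.243 = 0.17301 + 0.06561 = 0.23862
P(D|S2) = 0.41·0.137 + 0.59·0.179 = 0.05617 + 0.10561 = 0.16178
By total probability over the outer partition,
P(D) = 0.77·0.23862 + 0.23·0.16178
      = 0.1837374 + 0.0372094 = 0.2209468

0.2209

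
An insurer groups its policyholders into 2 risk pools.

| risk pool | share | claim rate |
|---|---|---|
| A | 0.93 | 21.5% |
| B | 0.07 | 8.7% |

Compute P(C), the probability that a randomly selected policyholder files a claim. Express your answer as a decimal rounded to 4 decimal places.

P(C) ≈ 0.2060

P(C) = P(C|A)·P(A) + P(C|B)·P(B)
      = 0.215·0.93 + 0.087·0.07
      = 0.19995 + 0.00609 = 0.20604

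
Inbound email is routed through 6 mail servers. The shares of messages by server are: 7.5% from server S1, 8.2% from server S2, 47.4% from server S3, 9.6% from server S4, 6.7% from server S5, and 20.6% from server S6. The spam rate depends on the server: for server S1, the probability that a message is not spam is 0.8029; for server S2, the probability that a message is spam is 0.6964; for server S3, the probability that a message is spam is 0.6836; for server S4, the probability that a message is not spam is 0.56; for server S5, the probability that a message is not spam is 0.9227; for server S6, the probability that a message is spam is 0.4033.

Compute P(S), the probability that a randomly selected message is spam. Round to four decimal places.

0.5264

P(S|S1) = 1 − 0.8029 = 0.1971.
P(S|S4) = 1 − 0.56 = 0.44.
P(S|S5) = 1 − 0.9227 = 0.0773.
P(S) = P(S|S1)·P(S1) + P(S|S2)·P(S2) + P(S|S3)·P(S3) + P(S|S4)·P(S4) + P(S|S5)·P(S5) + P(S|S6)·P(S6)
      = 0.1971·0.075 + 0.6964·0.082 + 0.6836·0.474 + 0.44·0.096 + 0.0773·0.067 + 0.4033·0.206
      = 0.0147825 + 0.0571048 + 0.3240264 + 0.04224 + 0.0051791 + 0.0830798 = 0.5264126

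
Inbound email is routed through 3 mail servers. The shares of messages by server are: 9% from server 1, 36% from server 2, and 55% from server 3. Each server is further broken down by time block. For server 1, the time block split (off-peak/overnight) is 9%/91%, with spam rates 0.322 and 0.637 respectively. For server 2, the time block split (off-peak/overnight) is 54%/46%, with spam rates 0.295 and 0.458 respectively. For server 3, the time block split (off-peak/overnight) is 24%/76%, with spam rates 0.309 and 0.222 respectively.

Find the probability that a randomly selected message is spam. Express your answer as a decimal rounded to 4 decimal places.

P(S|1) = 0.09·0.322 + 0.91·0.637 = 0.02898 + 0.57967 = 0.60865
P(S|2) = 0.54·0.295 + 0.46·0.458 = 0.1593 + 0.21068 = 0.36998
P(S|3) = 0.24·0.309 + 0.76·0.222 = 0.07416 + 0.16872 = 0.24288
By total probability over the outer partition,
P(S) = 0.09·0.60865 + 0.36·0.36998 + 0.55·0.24288
      = 0.0547785 + 0.1331928 + 0.133584 = 0.3215553

0.3216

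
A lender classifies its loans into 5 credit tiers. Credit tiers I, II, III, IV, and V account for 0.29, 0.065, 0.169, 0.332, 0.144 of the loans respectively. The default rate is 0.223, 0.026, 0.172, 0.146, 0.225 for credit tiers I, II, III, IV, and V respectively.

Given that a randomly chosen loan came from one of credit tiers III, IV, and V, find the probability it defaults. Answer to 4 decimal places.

P(D|S) ≈ 0.1704

Let S = {III, IV, V}.
P(S) = 0.169 + 0.332 + 0.144 = 0.645.
P(D ∩ S) = 0.172·0.169 + 0.146·0.332 + 0.225·0.144 = 0.029068 + 0.048472 + 0.0324 = 0.10994.
P(D | S) = 0.10994 / 0.645 = 0.170450…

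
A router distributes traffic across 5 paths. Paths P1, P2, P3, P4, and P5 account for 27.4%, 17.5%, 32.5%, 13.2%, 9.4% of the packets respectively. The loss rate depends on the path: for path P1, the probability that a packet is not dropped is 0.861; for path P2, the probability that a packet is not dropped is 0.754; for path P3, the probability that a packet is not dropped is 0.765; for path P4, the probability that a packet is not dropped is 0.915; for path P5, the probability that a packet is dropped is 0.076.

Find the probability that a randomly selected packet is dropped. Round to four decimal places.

P(L) ≈ 0.1759

P(L|P1) = 1 − 0.861 = 0.139.
P(L|P2) = 1 − 0.754 = 0.246.
P(L|P3) = 1 − 0.765 = 0.235.
P(L|P4) = 1 − 0.915 = 0.085.
P(L) = P(L|P1)·P(P1) + P(L|P2)·P(P2) + P(L|P3)·P(P3) + P(L|P4)·P(P4) + P(L|P5)·P(P5)
      = 0.139·0.274 + 0.246·0.175 + 0.235·0.325 + 0.085·0.132 + 0.076·0.094
      = 0.038086 + 0.04305 + 0.076375 + 0.01122 + 0.007144 = 0.175875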